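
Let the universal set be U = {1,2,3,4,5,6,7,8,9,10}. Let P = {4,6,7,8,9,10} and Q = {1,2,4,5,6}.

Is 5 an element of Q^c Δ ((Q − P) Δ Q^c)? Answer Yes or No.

5 ∈ Q, so 5 ∉ Q^c
5 ∈ Q and 5 ∉ P, so 5 ∈ Q − P
5 ∈ Q, so 5 ∉ Q^c
5 ∈ (Q − P) and 5 ∉ Q^c, so 5 ∈ (Q − P) Δ Q^c
5 ∉ Q^c and 5 ∈ ((Q − P) Δ Q^c), so 5 ∈ Q^c Δ ((Q − P) Δ Q^c)

Yes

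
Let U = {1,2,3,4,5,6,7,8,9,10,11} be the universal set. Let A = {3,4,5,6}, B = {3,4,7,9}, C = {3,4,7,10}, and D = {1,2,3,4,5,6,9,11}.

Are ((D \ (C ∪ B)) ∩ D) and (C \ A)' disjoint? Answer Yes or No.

No

C ∪ B = {3,4,7,9,10}
D \ (C ∪ B) = {1,2,5,6,11}
(D \ (C ∪ B)) ∩ D = {1,2,5,6,11}
C \ A = {7,10}
(C \ A)' = {1,2,3,4,5,6,8,9,11}
1 lies in both, so they are not disjoint.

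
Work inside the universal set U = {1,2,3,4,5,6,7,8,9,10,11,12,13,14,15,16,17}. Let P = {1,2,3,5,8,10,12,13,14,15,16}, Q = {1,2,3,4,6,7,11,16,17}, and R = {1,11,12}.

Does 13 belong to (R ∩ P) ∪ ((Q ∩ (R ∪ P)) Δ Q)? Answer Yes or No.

13 ∉ R and 13 ∈ P, so 13 ∉ R ∩ P
13 ∉ R and 13 ∈ P, so 13 ∈ R ∪ P
13 ∉ Q and 13 ∈ (R ∪ P), so 13 ∉ Q ∩ (R ∪ P)
13 ∉ (Q ∩ (R ∪ P)) and 13 ∉ Q, so 13 ∉ (Q ∩ (R ∪ P)) Δ Q
13 ∉ (R ∩ P) and 13 ∉ ((Q ∩ (R ∪ P)) Δ Q), so 13 ∉ (R ∩ P) ∪ ((Q ∩ (R ∪ P)) Δ Q)

No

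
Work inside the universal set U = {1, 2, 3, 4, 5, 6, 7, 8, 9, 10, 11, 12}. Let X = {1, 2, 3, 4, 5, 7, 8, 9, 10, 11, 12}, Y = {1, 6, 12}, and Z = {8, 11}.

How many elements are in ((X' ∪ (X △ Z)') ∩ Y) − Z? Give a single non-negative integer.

X' = {6}
X △ Z = {1, 2, 3, 4, 5, 7, 9, 10, 12}
(X △ Z)' = {6, 8, 11}
X' ∪ (X △ Z)' = {6, 8, 11}
(X' ∪ (X △ Z)') ∩ Y = {6}
((X' ∪ (X △ Z)') ∩ Y) − Z = {6}
|((X' ∪ (X △ Z)') ∩ Y) − Z| = 1

1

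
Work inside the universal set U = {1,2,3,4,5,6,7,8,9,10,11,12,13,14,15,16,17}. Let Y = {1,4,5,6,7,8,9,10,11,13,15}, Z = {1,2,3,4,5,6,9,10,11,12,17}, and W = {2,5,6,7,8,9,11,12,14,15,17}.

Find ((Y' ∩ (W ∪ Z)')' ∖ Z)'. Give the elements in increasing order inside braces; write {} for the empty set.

{1,2,3,4,5,6,9,10,11,12,16,17}

Y' = {2,3,12,14,16,17}
W ∪ Z = {1,2,3,4,5,6,7,8,9,10,11,12,14,15,17}
(W ∪ Z)' = {13,16}
Y' ∩ (W ∪ Z)' = {16}
(Y' ∩ (W ∪ Z)')' = {1,2,3,4,5,6,7,8,9,10,11,12,13,14,15,17}
(Y' ∩ (W ∪ Z)')' ∖ Z = {7,8,13,14,15}
((Y' ∩ (W ∪ Z)')' ∖ Z)' = {1,2,3,4,5,6,9,10,11,12,16,17}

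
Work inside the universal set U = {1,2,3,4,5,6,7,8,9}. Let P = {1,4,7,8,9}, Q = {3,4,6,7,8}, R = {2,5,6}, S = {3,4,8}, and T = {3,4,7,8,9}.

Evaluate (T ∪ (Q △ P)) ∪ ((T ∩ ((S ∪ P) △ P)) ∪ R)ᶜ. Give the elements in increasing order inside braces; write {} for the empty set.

{1,3,4,6,7,8,9}

Q △ P = {1,3,6,9}
T ∪ (Q △ P) = {1,3,4,6,7,8,9}
S ∪ P = {1,3,4,7,8,9}
(S ∪ P) △ P = {3}
T ∩ ((S ∪ P) △ P) = {3}
(T ∩ ((S ∪ P) △ P)) ∪ R = {2,3,5,6}
((T ∩ ((S ∪ P) △ P)) ∪ R)ᶜ = {1,4,7,8,9}
(T ∪ (Q △ P)) ∪ ((T ∩ ((S ∪ P) △ P)) ∪ R)ᶜ = {1,3,4,6,7,8,9}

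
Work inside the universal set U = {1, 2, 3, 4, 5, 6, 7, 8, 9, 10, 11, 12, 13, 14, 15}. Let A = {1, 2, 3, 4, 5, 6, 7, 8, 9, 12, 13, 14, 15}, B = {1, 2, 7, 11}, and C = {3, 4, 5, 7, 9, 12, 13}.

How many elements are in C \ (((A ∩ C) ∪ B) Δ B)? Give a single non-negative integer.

A ∩ C = {3, 4, 5, 7, 9, 12, 13}
(A ∩ C) ∪ B = {1, 2, 3, 4, 5, 7, 9, 11, 12, 13}
((A ∩ C) ∪ B) Δ B = {3, 4, 5, 9, 12, 13}
C \ (((A ∩ C) ∪ B) Δ B) = {7}
|C \ (((A ∩ C) ∪ B) Δ B)| = 1

1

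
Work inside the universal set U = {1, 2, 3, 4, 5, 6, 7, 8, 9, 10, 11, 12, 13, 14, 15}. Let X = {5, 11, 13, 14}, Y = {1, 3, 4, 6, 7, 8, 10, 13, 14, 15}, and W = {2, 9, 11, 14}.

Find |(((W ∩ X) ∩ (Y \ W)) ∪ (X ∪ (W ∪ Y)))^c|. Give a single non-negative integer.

W ∩ X = {11, 14}
Y \ W = {1, 3, 4, 6, 7, 8, 10, 13, 15}
(W ∩ X) ∩ (Y \ W) = {}
W ∪ Y = {1, 2, 3, 4, 6, 7, 8, 9, 10, 11, 13, 14, 15}
X ∪ (W ∪ Y) = {1, 2, 3, 4, 5, 6, 7, 8, 9, 10, 11, 13, 14, 15}
((W ∩ X) ∩ (Y \ W)) ∪ (X ∪ (W ∪ Y)) = {1, 2, 3, 4, 5, 6, 7, 8, 9, 10, 11, 13, 14, 15}
(((W ∩ X) ∩ (Y \ W)) ∪ (X ∪ (W ∪ Y)))^c = {12}
|(((W ∩ X) ∩ (Y \ W)) ∪ (X ∪ (W ∪ Y)))^c| = 1

1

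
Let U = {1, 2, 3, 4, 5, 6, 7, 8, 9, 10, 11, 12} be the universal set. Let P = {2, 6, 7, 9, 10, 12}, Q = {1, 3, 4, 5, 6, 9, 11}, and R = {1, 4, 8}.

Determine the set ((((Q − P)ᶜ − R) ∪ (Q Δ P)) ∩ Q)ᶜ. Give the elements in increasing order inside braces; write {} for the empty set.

{2, 7, 8, 10, 12}

Q − P = {1, 3, 4, 5, 11}
(Q − P)ᶜ = {2, 6, 7, 8, 9, 10, 12}
(Q − P)ᶜ − R = {2, 6, 7, 9, 10, 12}
Q Δ P = {1, 2, 3, 4, 5, 7, 10, 11, 12}
((Q − P)ᶜ − R) ∪ (Q Δ P) = {1, 2, 3, 4, 5, 6, 7, 9, 10, 11, 12}
(((Q − P)ᶜ − R) ∪ (Q Δ P)) ∩ Q = {1, 3, 4, 5, 6, 9, 11}
((((Q − P)ᶜ − R) ∪ (Q Δ P)) ∩ Q)ᶜ = {2, 7, 8, 10, 12}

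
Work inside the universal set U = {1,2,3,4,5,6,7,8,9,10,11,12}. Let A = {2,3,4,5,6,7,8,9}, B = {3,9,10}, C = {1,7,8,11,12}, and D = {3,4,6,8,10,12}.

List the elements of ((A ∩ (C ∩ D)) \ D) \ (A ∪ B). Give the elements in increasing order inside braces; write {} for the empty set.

{}

C ∩ D = {8,12}
A ∩ (C ∩ D) = {8}
(A ∩ (C ∩ D)) \ D = {}
A ∪ B = {2,3,4,5,6,7,8,9,10}
((A ∩ (C ∩ D)) \ D) \ (A ∪ B) = {}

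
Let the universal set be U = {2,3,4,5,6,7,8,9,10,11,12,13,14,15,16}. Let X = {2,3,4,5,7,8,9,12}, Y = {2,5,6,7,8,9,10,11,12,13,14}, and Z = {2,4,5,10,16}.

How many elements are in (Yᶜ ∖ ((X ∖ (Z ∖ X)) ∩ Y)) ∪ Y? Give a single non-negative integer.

Yᶜ = {3,4,15,16}
Z ∖ X = {10,16}
X ∖ (Z ∖ X) = {2,3,4,5,7,8,9,12}
(X ∖ (Z ∖ X)) ∩ Y = {2,5,7,8,9,12}
Yᶜ ∖ ((X ∖ (Z ∖ X)) ∩ Y) = {3,4,15,16}
(Yᶜ ∖ ((X ∖ (Z ∖ X)) ∩ Y)) ∪ Y = {2,3,4,5,6,7,8,9,10,11,12,13,14,15,16}
|(Yᶜ ∖ ((X ∖ (Z ∖ X)) ∩ Y)) ∪ Y| = 15

15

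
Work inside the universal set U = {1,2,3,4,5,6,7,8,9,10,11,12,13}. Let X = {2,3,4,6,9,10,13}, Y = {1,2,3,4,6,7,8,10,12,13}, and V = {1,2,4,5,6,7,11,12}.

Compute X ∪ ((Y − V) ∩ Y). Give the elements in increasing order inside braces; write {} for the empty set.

Y − V = {3,8,10,13}
(Y − V) ∩ Y = {3,8,10,13}
X ∪ ((Y − V) ∩ Y) = {2,3,4,6,8,9,10,13}

{2,3,4,6,8,9,10,13}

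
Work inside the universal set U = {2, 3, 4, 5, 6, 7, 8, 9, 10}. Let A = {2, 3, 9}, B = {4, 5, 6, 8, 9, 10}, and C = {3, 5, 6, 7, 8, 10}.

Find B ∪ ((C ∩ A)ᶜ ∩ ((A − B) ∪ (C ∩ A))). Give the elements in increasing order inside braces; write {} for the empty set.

{2, 4, 5, 6, 8, 9, 10}

C ∩ A = {3}
(C ∩ A)ᶜ = {2, 4, 5, 6, 7, 8, 9, 10}
A − B = {2, 3}
(A − B) ∪ (C ∩ A) = {2, 3}
(C ∩ A)ᶜ ∩ ((A − B) ∪ (C ∩ A)) = {2}
B ∪ ((C ∩ A)ᶜ ∩ ((A − B) ∪ (C ∩ A))) = {2, 4, 5, 6, 8, 9, 10}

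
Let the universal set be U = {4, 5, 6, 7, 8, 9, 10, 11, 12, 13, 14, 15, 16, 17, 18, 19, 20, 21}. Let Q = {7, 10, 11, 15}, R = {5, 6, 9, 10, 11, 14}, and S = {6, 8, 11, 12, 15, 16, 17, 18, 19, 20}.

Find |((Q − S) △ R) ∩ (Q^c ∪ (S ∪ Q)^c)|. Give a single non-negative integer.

Q − S = {7, 10}
(Q − S) △ R = {5, 6, 7, 9, 11, 14}
Q^c = {4, 5, 6, 8, 9, 12, 13, 14, 16, 17, 18, 19, 20, 21}
S ∪ Q = {6, 7, 8, 10, 11, 12, 15, 16, 17, 18, 19, 20}
(S ∪ Q)^c = {4, 5, 9, 13, 14, 21}
Q^c ∪ (S ∪ Q)^c = {4, 5, 6, 8, 9, 12, 13, 14, 16, 17, 18, 19, 20, 21}
((Q − S) △ R) ∩ (Q^c ∪ (S ∪ Q)^c) = {5, 6, 9, 14}
|((Q − S) △ R) ∩ (Q^c ∪ (S ∪ Q)^c)| = 4

4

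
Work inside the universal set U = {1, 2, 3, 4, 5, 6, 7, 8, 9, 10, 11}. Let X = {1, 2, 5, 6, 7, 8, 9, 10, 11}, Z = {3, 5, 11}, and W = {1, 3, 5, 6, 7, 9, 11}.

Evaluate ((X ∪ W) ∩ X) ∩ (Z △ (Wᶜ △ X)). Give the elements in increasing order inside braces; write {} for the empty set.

X ∪ W = {1, 2, 3, 5, 6, 7, 8, 9, 10, 11}
(X ∪ W) ∩ X = {1, 2, 5, 6, 7, 8, 9, 10, 11}
Wᶜ = {2, 4, 8, 10}
Wᶜ △ X = {1, 4, 5, 6, 7, 9, 11}
Z △ (Wᶜ △ X) = {1, 3, 4, 6, 7, 9}
((X ∪ W) ∩ X) ∩ (Z △ (Wᶜ △ X)) = {1, 6, 7, 9}

{1, 6, 7, 9}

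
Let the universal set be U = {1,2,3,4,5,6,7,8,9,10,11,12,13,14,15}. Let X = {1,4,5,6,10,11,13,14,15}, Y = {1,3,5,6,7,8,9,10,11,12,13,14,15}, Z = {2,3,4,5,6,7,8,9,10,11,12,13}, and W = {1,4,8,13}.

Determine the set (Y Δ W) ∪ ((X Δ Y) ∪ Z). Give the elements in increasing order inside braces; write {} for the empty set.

{2,3,4,5,6,7,8,9,10,11,12,13,14,15}

Y Δ W = {3,4,5,6,7,9,10,11,12,14,15}
X Δ Y = {3,4,7,8,9,12}
(X Δ Y) ∪ Z = {2,3,4,5,6,7,8,9,10,11,12,13}
(Y Δ W) ∪ ((X Δ Y) ∪ Z) = {2,3,4,5,6,7,8,9,10,11,12,13,14,15}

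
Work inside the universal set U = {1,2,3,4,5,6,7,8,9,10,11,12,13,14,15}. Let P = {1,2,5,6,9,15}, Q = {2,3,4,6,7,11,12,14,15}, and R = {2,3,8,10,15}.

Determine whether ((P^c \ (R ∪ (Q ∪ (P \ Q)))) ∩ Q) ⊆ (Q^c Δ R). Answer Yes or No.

Yes

P^c = {3,4,7,8,10,11,12,13,14}
P \ Q = {1,5,9}
Q ∪ (P \ Q) = {1,2,3,4,5,6,7,9,11,12,14,15}
R ∪ (Q ∪ (P \ Q)) = {1,2,3,4,5,6,7,8,9,10,11,12,14,15}
P^c \ (R ∪ (Q ∪ (P \ Q))) = {13}
(P^c \ (R ∪ (Q ∪ (P \ Q)))) ∩ Q = {}
Q^c = {1,5,8,9,10,13}
Q^c Δ R = {1,2,3,5,9,13,15}
Every element of {} is in {1,2,3,5,9,13,15}, so (P^c \ (R ∪ (Q ∪ (P \ Q)))) ∩ Q ⊆ Q^c Δ R.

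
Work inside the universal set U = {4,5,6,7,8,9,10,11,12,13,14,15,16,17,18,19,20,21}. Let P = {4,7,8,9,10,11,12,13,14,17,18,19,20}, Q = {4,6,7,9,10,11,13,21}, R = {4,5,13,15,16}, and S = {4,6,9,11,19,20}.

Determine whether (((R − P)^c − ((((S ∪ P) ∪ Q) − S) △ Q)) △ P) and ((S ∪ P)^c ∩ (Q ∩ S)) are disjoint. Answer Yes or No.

Yes

R − P = {5,15,16}
(R − P)^c = {4,6,7,8,9,10,11,12,13,14,17,18,19,20,21}
S ∪ P = {4,6,7,8,9,10,11,12,13,14,17,18,19,20}
(S ∪ P) ∪ Q = {4,6,7,8,9,10,11,12,13,14,17,18,19,20,21}
((S ∪ P) ∪ Q) − S = {7,8,10,12,13,14,17,18,21}
(((S ∪ P) ∪ Q) − S) △ Q = {4,6,8,9,11,12,14,17,18}
(R − P)^c − ((((S ∪ P) ∪ Q) − S) △ Q) = {7,10,13,19,20,21}
((R − P)^c − ((((S ∪ P) ∪ Q) − S) △ Q)) △ P = {4,8,9,11,12,14,17,18,21}
(S ∪ P)^c = {5,15,16,21}
Q ∩ S = {4,6,9,11}
(S ∪ P)^c ∩ (Q ∩ S) = {}
{4,8,9,11,12,14,17,18,21} and {} share no elements.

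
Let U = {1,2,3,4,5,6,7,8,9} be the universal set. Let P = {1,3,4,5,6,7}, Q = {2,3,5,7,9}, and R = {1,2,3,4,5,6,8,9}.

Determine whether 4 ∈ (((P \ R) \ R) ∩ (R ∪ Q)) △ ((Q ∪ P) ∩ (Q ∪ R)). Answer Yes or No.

Yes

4 ∈ P and 4 ∈ R, so 4 ∉ P \ R
4 ∉ (P \ R) and 4 ∈ R, so 4 ∉ (P \ R) \ R
4 ∈ R and 4 ∉ Q, so 4 ∈ R ∪ Q
4 ∉ ((P \ R) \ R) and 4 ∈ (R ∪ Q), so 4 ∉ ((P \ R) \ R) ∩ (R ∪ Q)
4 ∉ Q and 4 ∈ P, so 4 ∈ Q ∪ P
4 ∉ Q and 4 ∈ R, so 4 ∈ Q ∪ R
4 ∈ (Q ∪ P) and 4 ∈ (Q ∪ R), so 4 ∈ (Q ∪ P) ∩ (Q ∪ R)
4 ∉ (((P \ R) \ R) ∩ (R ∪ Q)) and 4 ∈ ((Q ∪ P) ∩ (Q ∪ R)), so 4 ∈ (((P \ R) \ R) ∩ (R ∪ Q)) △ ((Q ∪ P) ∩ (Q ∪ R))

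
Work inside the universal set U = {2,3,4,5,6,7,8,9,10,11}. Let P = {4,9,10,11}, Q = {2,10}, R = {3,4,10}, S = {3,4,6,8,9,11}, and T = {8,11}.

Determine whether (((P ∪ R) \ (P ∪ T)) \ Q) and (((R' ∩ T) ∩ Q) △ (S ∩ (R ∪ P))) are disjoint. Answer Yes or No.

P ∪ R = {3,4,9,10,11}
P ∪ T = {4,8,9,10,11}
(P ∪ R) \ (P ∪ T) = {3}
((P ∪ R) \ (P ∪ T)) \ Q = {3}
R' = {2,5,6,7,8,9,11}
R' ∩ T = {8,11}
(R' ∩ T) ∩ Q = {}
R ∪ P = {3,4,9,10,11}
S ∩ (R ∪ P) = {3,4,9,11}
((R' ∩ T) ∩ Q) △ (S ∩ (R ∪ P)) = {3,4,9,11}
3 lies in both, so they are not disjoint.

No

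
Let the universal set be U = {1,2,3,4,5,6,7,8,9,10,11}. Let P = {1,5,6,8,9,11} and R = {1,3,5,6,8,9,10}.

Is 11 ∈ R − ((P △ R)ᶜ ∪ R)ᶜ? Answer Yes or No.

No

11 ∈ P and 11 ∉ R, so 11 ∈ P △ R
11 ∉ (P △ R)ᶜ since 11 ∈ (P △ R)
11 ∉ (P △ R)ᶜ and 11 ∉ R, so 11 ∉ (P △ R)ᶜ ∪ R
11 ∈ ((P △ R)ᶜ ∪ R)ᶜ since 11 ∉ ((P △ R)ᶜ ∪ R)
11 ∉ R and 11 ∈ ((P △ R)ᶜ ∪ R)ᶜ, so 11 ∉ R − ((P △ R)ᶜ ∪ R)ᶜ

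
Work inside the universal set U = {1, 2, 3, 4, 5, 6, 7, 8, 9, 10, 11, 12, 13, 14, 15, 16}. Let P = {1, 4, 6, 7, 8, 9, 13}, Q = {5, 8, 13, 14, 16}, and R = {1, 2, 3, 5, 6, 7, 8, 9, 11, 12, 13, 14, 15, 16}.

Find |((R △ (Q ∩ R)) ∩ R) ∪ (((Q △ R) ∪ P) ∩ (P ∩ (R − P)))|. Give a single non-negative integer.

9

Q ∩ R = {5, 8, 13, 14, 16}
R △ (Q ∩ R) = {1, 2, 3, 6, 7, 9, 11, 12, 15}
(R △ (Q ∩ R)) ∩ R = {1, 2, 3, 6, 7, 9, 11, 12, 15}
Q △ R = {1, 2, 3, 6, 7, 9, 11, 12, 15}
(Q △ R) ∪ P = {1, 2, 3, 4, 6, 7, 8, 9, 11, 12, 13, 15}
R − P = {2, 3, 5, 11, 12, 14, 15, 16}
P ∩ (R − P) = {}
((Q △ R) ∪ P) ∩ (P ∩ (R − P)) = {}
((R △ (Q ∩ R)) ∩ R) ∪ (((Q △ R) ∪ P) ∩ (P ∩ (R − P))) = {1, 2, 3, 6, 7, 9, 11, 12, 15}
|((R △ (Q ∩ R)) ∩ R) ∪ (((Q △ R) ∪ P) ∩ (P ∩ (R − P)))| = 9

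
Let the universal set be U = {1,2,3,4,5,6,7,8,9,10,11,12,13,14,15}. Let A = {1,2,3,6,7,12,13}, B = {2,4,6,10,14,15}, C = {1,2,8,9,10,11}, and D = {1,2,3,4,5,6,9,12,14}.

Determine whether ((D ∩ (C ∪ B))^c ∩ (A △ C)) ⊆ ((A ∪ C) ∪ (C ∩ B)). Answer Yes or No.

Yes

C ∪ B = {1,2,4,6,8,9,10,11,14,15}
D ∩ (C ∪ B) = {1,2,4,6,9,14}
(D ∩ (C ∪ B))^c = {3,5,7,8,10,11,12,13,15}
A △ C = {3,6,7,8,9,10,11,12,13}
(D ∩ (C ∪ B))^c ∩ (A △ C) = {3,7,8,10,11,12,13}
A ∪ C = {1,2,3,6,7,8,9,10,11,12,13}
C ∩ B = {2,10}
(A ∪ C) ∪ (C ∩ B) = {1,2,3,6,7,8,9,10,11,12,13}
Every element of {3,7,8,10,11,12,13} is in {1,2,3,6,7,8,9,10,11,12,13}, so (D ∩ (C ∪ B))^c ∩ (A △ C) ⊆ (A ∪ C) ∪ (C ∩ B).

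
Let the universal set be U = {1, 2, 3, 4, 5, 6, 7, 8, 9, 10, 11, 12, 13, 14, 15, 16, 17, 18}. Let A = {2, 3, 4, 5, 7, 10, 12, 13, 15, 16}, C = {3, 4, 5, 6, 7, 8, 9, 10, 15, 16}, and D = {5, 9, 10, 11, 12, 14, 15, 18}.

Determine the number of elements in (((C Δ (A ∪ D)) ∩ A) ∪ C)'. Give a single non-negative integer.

A ∪ D = {2, 3, 4, 5, 7, 9, 10, 11, 12, 13, 14, 15, 16, 18}
C Δ (A ∪ D) = {2, 6, 8, 11, 12, 13, 14, 18}
(C Δ (A ∪ D)) ∩ A = {2, 12, 13}
((C Δ (A ∪ D)) ∩ A) ∪ C = {2, 3, 4, 5, 6, 7, 8, 9, 10, 12, 13, 15, 16}
(((C Δ (A ∪ D)) ∩ A) ∪ C)' = {1, 11, 14, 17, 18}
|(((C Δ (A ∪ D)) ∩ A) ∪ C)'| = 5

5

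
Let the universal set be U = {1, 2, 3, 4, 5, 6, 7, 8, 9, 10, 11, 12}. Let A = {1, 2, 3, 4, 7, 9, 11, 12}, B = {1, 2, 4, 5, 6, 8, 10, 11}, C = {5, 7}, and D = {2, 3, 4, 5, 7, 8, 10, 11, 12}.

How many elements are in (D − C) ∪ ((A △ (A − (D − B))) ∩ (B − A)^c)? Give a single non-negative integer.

8

D − C = {2, 3, 4, 8, 10, 11, 12}
D − B = {3, 7, 12}
A − (D − B) = {1, 2, 4, 9, 11}
A △ (A − (D − B)) = {3, 7, 12}
B − A = {5, 6, 8, 10}
(B − A)^c = {1, 2, 3, 4, 7, 9, 11, 12}
(A △ (A − (D − B))) ∩ (B − A)^c = {3, 7, 12}
(D − C) ∪ ((A △ (A − (D − B))) ∩ (B − A)^c) = {2, 3, 4, 7, 8, 10, 11, 12}
|(D − C) ∪ ((A △ (A − (D − B))) ∩ (B − A)^c)| = 8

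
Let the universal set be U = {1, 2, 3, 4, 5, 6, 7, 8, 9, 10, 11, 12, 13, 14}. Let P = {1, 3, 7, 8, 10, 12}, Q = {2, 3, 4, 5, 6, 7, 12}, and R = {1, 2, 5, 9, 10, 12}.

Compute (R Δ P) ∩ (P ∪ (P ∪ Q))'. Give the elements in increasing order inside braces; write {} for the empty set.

R Δ P = {2, 3, 5, 7, 8, 9}
P ∪ Q = {1, 2, 3, 4, 5, 6, 7, 8, 10, 12}
P ∪ (P ∪ Q) = {1, 2, 3, 4, 5, 6, 7, 8, 10, 12}
(P ∪ (P ∪ Q))' = {9, 11, 13, 14}
(R Δ P) ∩ (P ∪ (P ∪ Q))' = {9}

{9}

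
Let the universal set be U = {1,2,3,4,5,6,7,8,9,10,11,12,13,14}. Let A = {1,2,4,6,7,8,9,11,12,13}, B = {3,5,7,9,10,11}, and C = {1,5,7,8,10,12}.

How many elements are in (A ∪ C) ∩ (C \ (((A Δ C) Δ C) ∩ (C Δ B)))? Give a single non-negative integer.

3

A ∪ C = {1,2,4,5,6,7,8,9,10,11,12,13}
A Δ C = {2,4,5,6,9,10,11,13}
(A Δ C) Δ C = {1,2,4,6,7,8,9,11,12,13}
C Δ B = {1,3,8,9,11,12}
((A Δ C) Δ C) ∩ (C Δ B) = {1,8,9,11,12}
C \ (((A Δ C) Δ C) ∩ (C Δ B)) = {5,7,10}
(A ∪ C) ∩ (C \ (((A Δ C) Δ C) ∩ (C Δ B))) = {5,7,10}
|(A ∪ C) ∩ (C \ (((A Δ C) Δ C) ∩ (C Δ B)))| = 3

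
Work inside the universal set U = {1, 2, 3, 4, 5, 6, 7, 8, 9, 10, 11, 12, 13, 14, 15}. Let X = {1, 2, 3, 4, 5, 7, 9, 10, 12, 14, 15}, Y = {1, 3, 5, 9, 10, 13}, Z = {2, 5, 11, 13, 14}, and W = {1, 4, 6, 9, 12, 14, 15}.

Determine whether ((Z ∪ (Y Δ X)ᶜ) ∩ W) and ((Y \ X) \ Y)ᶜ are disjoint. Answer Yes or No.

No

Y Δ X = {2, 4, 7, 12, 13, 14, 15}
(Y Δ X)ᶜ = {1, 3, 5, 6, 8, 9, 10, 11}
Z ∪ (Y Δ X)ᶜ = {1, 2, 3, 5, 6, 8, 9, 10, 11, 13, 14}
(Z ∪ (Y Δ X)ᶜ) ∩ W = {1, 6, 9, 14}
Y \ X = {13}
(Y \ X) \ Y = {}
((Y \ X) \ Y)ᶜ = {1, 2, 3, 4, 5, 6, 7, 8, 9, 10, 11, 12, 13, 14, 15}
1 lies in both, so they are not disjoint.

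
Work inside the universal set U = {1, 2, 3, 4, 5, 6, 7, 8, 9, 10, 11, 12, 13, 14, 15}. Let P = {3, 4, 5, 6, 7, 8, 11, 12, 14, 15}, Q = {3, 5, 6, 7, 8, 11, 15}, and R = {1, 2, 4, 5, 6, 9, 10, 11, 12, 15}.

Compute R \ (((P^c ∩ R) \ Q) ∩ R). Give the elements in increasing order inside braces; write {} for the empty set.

{4, 5, 6, 11, 12, 15}

P^c = {1, 2, 9, 10, 13}
P^c ∩ R = {1, 2, 9, 10}
(P^c ∩ R) \ Q = {1, 2, 9, 10}
((P^c ∩ R) \ Q) ∩ R = {1, 2, 9, 10}
R \ (((P^c ∩ R) \ Q) ∩ R) = {4, 5, 6, 11, 12, 15}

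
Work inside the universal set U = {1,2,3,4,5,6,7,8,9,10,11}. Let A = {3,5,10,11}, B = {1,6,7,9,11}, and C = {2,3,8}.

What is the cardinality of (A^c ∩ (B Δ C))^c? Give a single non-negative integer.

5

A^c = {1,2,4,6,7,8,9}
B Δ C = {1,2,3,6,7,8,9,11}
A^c ∩ (B Δ C) = {1,2,6,7,8,9}
(A^c ∩ (B Δ C))^c = {3,4,5,10,11}
|(A^c ∩ (B Δ C))^c| = 5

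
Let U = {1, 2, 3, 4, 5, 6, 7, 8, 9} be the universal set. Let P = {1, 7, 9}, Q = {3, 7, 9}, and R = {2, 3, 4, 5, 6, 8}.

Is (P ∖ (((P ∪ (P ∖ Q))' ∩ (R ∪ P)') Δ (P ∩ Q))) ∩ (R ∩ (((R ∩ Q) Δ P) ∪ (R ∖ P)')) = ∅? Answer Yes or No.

P ∖ Q = {1}
P ∪ (P ∖ Q) = {1, 7, 9}
(P ∪ (P ∖ Q))' = {2, 3, 4, 5, 6, 8}
R ∪ P = {1, 2, 3, 4, 5, 6, 7, 8, 9}
(R ∪ P)' = {}
(P ∪ (P ∖ Q))' ∩ (R ∪ P)' = {}
P ∩ Q = {7, 9}
((P ∪ (P ∖ Q))' ∩ (R ∪ P)') Δ (P ∩ Q) = {7, 9}
P ∖ (((P ∪ (P ∖ Q))' ∩ (R ∪ P)') Δ (P ∩ Q)) = {1}
R ∩ Q = {3}
(R ∩ Q) Δ P = {1, 3, 7, 9}
R ∖ P = {2, 3, 4, 5, 6, 8}
(R ∖ P)' = {1, 7, 9}
((R ∩ Q) Δ P) ∪ (R ∖ P)' = {1, 3, 7, 9}
R ∩ (((R ∩ Q) Δ P) ∪ (R ∖ P)') = {3}
{1} and {3} share no elements.

Yes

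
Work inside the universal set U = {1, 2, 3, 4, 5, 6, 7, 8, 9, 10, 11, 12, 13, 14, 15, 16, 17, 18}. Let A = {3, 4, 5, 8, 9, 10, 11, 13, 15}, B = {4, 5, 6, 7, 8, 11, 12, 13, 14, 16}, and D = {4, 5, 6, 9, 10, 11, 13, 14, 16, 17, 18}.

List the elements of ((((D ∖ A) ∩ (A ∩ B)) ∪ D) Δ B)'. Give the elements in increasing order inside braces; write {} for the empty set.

D ∖ A = {6, 14, 16, 17, 18}
A ∩ B = {4, 5, 8, 11, 13}
(D ∖ A) ∩ (A ∩ B) = {}
((D ∖ A) ∩ (A ∩ B)) ∪ D = {4, 5, 6, 9, 10, 11, 13, 14, 16, 17, 18}
(((D ∖ A) ∩ (A ∩ B)) ∪ D) Δ B = {7, 8, 9, 10, 12, 17, 18}
((((D ∖ A) ∩ (A ∩ B)) ∪ D) Δ B)' = {1, 2, 3, 4, 5, 6, 11, 13, 14, 15, 16}

{1, 2, 3, 4, 5, 6, 11, 13, 14, 15, 16}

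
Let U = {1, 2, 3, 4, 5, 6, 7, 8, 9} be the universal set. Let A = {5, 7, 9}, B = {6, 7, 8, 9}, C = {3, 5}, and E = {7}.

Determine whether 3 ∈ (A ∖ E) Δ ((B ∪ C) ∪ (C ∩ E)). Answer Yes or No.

3 ∉ A and 3 ∉ E, so 3 ∉ A ∖ E
3 ∉ B and 3 ∈ C, so 3 ∈ B ∪ C
3 ∈ C and 3 ∉ E, so 3 ∉ C ∩ E
3 ∈ (B ∪ C) and 3 ∉ (C ∩ E), so 3 ∈ (B ∪ C) ∪ (C ∩ E)
3 ∉ (A ∖ E) and 3 ∈ ((B ∪ C) ∪ (C ∩ E)), so 3 ∈ (A ∖ E) Δ ((B ∪ C) ∪ (C ∩ E))

Yes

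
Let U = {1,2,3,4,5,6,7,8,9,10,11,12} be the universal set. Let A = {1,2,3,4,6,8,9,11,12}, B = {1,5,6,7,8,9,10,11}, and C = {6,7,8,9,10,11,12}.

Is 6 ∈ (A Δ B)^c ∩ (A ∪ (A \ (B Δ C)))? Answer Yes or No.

Yes

6 ∈ A and 6 ∈ B, so 6 ∉ A Δ B
6 ∈ (A Δ B)^c since 6 ∉ (A Δ B)
6 ∈ B and 6 ∈ C, so 6 ∉ B Δ C
6 ∈ A and 6 ∉ (B Δ C), so 6 ∈ A \ (B Δ C)
6 ∈ A and 6 ∈ (A \ (B Δ C)), so 6 ∈ A ∪ (A \ (B Δ C))
6 ∈ (A Δ B)^c and 6 ∈ (A ∪ (A \ (B Δ C))), so 6 ∈ (A Δ B)^c ∩ (A ∪ (A \ (B Δ C)))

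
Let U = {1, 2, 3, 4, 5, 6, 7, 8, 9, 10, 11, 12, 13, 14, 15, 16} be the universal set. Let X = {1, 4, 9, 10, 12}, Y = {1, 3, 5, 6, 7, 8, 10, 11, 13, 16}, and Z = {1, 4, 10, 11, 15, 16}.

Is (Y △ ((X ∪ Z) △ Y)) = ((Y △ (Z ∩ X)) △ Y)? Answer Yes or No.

No

X ∪ Z = {1, 4, 9, 10, 11, 12, 15, 16}
(X ∪ Z) △ Y = {3, 4, 5, 6, 7, 8, 9, 12, 13, 15}
Y △ ((X ∪ Z) △ Y) = {1, 4, 9, 10, 11, 12, 15, 16}
Z ∩ X = {1, 4, 10}
Y △ (Z ∩ X) = {3, 4, 5, 6, 7, 8, 11, 13, 16}
(Y △ (Z ∩ X)) △ Y = {1, 4, 10}
9 ∈ Y △ ((X ∪ Z) △ Y) but 9 ∉ (Y △ (Z ∩ X)) △ Y, so they differ.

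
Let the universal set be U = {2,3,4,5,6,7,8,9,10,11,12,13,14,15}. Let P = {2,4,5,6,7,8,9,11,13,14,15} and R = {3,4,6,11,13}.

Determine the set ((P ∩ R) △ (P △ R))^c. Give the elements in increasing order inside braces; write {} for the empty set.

{10,12}

P ∩ R = {4,6,11,13}
P △ R = {2,3,5,7,8,9,14,15}
(P ∩ R) △ (P △ R) = {2,3,4,5,6,7,8,9,11,13,14,15}
((P ∩ R) △ (P △ R))^c = {10,12}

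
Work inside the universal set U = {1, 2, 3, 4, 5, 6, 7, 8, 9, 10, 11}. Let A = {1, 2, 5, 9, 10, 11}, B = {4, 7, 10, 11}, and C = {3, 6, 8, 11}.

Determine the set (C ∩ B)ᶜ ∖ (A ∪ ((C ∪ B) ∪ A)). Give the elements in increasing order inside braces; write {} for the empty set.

C ∩ B = {11}
(C ∩ B)ᶜ = {1, 2, 3, 4, 5, 6, 7, 8, 9, 10}
C ∪ B = {3, 4, 6, 7, 8, 10, 11}
(C ∪ B) ∪ A = {1, 2, 3, 4, 5, 6, 7, 8, 9, 10, 11}
A ∪ ((C ∪ B) ∪ A) = {1, 2, 3, 4, 5, 6, 7, 8, 9, 10, 11}
(C ∩ B)ᶜ ∖ (A ∪ ((C ∪ B) ∪ A)) = {}

{}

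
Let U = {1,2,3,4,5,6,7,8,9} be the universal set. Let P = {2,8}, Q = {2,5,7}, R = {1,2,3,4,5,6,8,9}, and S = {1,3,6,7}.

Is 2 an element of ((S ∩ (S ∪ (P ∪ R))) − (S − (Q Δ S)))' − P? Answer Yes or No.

No

2 ∈ P and 2 ∈ R, so 2 ∈ P ∪ R
2 ∉ S and 2 ∈ (P ∪ R), so 2 ∈ S ∪ (P ∪ R)
2 ∉ S and 2 ∈ (S ∪ (P ∪ R)), so 2 ∉ S ∩ (S ∪ (P ∪ R))
2 ∈ Q and 2 ∉ S, so 2 ∈ Q Δ S
2 ∉ S and 2 ∈ (Q Δ S), so 2 ∉ S − (Q Δ S)
2 ∉ (S ∩ (S ∪ (P ∪ R))) and 2 ∉ (S − (Q Δ S)), so 2 ∉ (S ∩ (S ∪ (P ∪ R))) − (S − (Q Δ S))
2 ∈ ((S ∩ (S ∪ (P ∪ R))) − (S − (Q Δ S)))' since 2 ∉ ((S ∩ (S ∪ (P ∪ R))) − (S − (Q Δ S)))
2 ∈ ((S ∩ (S ∪ (P ∪ R))) − (S − (Q Δ S)))' and 2 ∈ P, so 2 ∉ ((S ∩ (S ∪ (P ∪ R))) − (S − (Q Δ S)))' − P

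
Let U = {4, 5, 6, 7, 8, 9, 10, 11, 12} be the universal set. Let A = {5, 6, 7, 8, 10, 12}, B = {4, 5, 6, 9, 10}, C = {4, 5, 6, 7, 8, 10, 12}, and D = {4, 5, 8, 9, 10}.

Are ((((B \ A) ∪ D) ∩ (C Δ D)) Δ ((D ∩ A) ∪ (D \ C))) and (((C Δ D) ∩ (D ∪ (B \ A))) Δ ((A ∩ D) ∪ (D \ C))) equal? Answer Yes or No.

Yes

B \ A = {4, 9}
(B \ A) ∪ D = {4, 5, 8, 9, 10}
C Δ D = {6, 7, 9, 12}
((B \ A) ∪ D) ∩ (C Δ D) = {9}
D ∩ A = {5, 8, 10}
D \ C = {9}
(D ∩ A) ∪ (D \ C) = {5, 8, 9, 10}
(((B \ A) ∪ D) ∩ (C Δ D)) Δ ((D ∩ A) ∪ (D \ C)) = {5, 8, 10}
D ∪ (B \ A) = {4, 5, 8, 9, 10}
(C Δ D) ∩ (D ∪ (B \ A)) = {9}
A ∩ D = {5, 8, 10}
(A ∩ D) ∪ (D \ C) = {5, 8, 9, 10}
((C Δ D) ∩ (D ∪ (B \ A))) Δ ((A ∩ D) ∪ (D \ C)) = {5, 8, 10}
Both equal {5, 8, 10}, so (((B \ A) ∪ D) ∩ (C Δ D)) Δ ((D ∩ A) ∪ (D \ C)) = ((C Δ D) ∩ (D ∪ (B \ A))) Δ ((A ∩ D) ∪ (D \ C)).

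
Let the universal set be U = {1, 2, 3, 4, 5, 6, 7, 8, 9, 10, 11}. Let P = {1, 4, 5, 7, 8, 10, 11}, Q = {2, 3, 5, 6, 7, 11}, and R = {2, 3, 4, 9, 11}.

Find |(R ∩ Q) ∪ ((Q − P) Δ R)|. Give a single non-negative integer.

R ∩ Q = {2, 3, 11}
Q − P = {2, 3, 6}
(Q − P) Δ R = {4, 6, 9, 11}
(R ∩ Q) ∪ ((Q − P) Δ R) = {2, 3, 4, 6, 9, 11}
|(R ∩ Q) ∪ ((Q − P) Δ R)| = 6

6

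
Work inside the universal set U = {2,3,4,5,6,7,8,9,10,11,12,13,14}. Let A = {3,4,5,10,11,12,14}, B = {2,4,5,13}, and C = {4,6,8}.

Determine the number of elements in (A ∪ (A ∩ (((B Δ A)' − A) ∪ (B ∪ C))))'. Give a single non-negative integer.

B Δ A = {2,3,10,11,12,13,14}
(B Δ A)' = {4,5,6,7,8,9}
(B Δ A)' − A = {6,7,8,9}
B ∪ C = {2,4,5,6,8,13}
((B Δ A)' − A) ∪ (B ∪ C) = {2,4,5,6,7,8,9,13}
A ∩ (((B Δ A)' − A) ∪ (B ∪ C)) = {4,5}
A ∪ (A ∩ (((B Δ A)' − A) ∪ (B ∪ C))) = {3,4,5,10,11,12,14}
(A ∪ (A ∩ (((B Δ A)' − A) ∪ (B ∪ C))))' = {2,6,7,8,9,13}
|(A ∪ (A ∩ (((B Δ A)' − A) ∪ (B ∪ C))))'| = 6

6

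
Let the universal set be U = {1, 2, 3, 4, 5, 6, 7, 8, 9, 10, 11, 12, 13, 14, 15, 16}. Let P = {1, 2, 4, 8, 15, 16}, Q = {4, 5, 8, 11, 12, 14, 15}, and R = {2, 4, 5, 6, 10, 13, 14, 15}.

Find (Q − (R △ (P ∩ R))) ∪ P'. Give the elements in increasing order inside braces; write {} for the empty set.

{3, 4, 5, 6, 7, 8, 9, 10, 11, 12, 13, 14, 15}

P ∩ R = {2, 4, 15}
R △ (P ∩ R) = {5, 6, 10, 13, 14}
Q − (R △ (P ∩ R)) = {4, 8, 11, 12, 15}
P' = {3, 5, 6, 7, 9, 10, 11, 12, 13, 14}
(Q − (R △ (P ∩ R))) ∪ P' = {3, 4, 5, 6, 7, 8, 9, 10, 11, 12, 13, 14, 15}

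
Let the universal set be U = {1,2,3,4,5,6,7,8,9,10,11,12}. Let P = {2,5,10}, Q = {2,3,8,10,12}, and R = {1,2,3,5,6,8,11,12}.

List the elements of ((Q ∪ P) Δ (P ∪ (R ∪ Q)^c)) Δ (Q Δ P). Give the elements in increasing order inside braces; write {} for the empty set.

Q ∪ P = {2,3,5,8,10,12}
R ∪ Q = {1,2,3,5,6,8,10,11,12}
(R ∪ Q)^c = {4,7,9}
P ∪ (R ∪ Q)^c = {2,4,5,7,9,10}
(Q ∪ P) Δ (P ∪ (R ∪ Q)^c) = {3,4,7,8,9,12}
Q Δ P = {3,5,8,12}
((Q ∪ P) Δ (P ∪ (R ∪ Q)^c)) Δ (Q Δ P) = {4,5,7,9}

{4,5,7,9}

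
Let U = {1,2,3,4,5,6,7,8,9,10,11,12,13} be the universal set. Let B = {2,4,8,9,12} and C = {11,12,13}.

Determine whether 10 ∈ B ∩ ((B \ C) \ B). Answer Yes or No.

10 ∉ B and 10 ∉ C, so 10 ∉ B \ C
10 ∉ (B \ C) and 10 ∉ B, so 10 ∉ (B \ C) \ B
10 ∉ B and 10 ∉ ((B \ C) \ B), so 10 ∉ B ∩ ((B \ C) \ B)

No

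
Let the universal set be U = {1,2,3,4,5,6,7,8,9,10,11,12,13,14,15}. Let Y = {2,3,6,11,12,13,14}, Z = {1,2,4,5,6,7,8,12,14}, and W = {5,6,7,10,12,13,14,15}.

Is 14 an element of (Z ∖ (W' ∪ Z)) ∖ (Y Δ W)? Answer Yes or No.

No

14 ∈ W, so 14 ∉ W'
14 ∉ W' and 14 ∈ Z, so 14 ∈ W' ∪ Z
14 ∈ Z and 14 ∈ (W' ∪ Z), so 14 ∉ Z ∖ (W' ∪ Z)
14 ∈ Y and 14 ∈ W, so 14 ∉ Y Δ W
14 ∉ (Z ∖ (W' ∪ Z)) and 14 ∉ (Y Δ W), so 14 ∉ (Z ∖ (W' ∪ Z)) ∖ (Y Δ W)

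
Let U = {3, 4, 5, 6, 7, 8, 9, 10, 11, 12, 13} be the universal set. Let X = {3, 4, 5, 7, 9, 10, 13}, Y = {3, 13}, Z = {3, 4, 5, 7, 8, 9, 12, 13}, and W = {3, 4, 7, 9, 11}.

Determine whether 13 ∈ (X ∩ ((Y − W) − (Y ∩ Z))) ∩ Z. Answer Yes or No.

13 ∈ Y and 13 ∉ W, so 13 ∈ Y − W
13 ∈ Y and 13 ∈ Z, so 13 ∈ Y ∩ Z
13 ∈ (Y − W) and 13 ∈ (Y ∩ Z), so 13 ∉ (Y − W) − (Y ∩ Z)
13 ∈ X and 13 ∉ ((Y − W) − (Y ∩ Z)), so 13 ∉ X ∩ ((Y − W) − (Y ∩ Z))
13 ∉ (X ∩ ((Y − W) − (Y ∩ Z))) and 13 ∈ Z, so 13 ∉ (X ∩ ((Y − W) − (Y ∩ Z))) ∩ Z

No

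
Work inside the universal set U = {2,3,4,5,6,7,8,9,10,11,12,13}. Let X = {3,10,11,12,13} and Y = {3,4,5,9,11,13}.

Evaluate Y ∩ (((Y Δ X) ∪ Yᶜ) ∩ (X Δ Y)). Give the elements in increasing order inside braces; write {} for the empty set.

{4,5,9}

Y Δ X = {4,5,9,10,12}
Yᶜ = {2,6,7,8,10,12}
(Y Δ X) ∪ Yᶜ = {2,4,5,6,7,8,9,10,12}
X Δ Y = {4,5,9,10,12}
((Y Δ X) ∪ Yᶜ) ∩ (X Δ Y) = {4,5,9,10,12}
Y ∩ (((Y Δ X) ∪ Yᶜ) ∩ (X Δ Y)) = {4,5,9}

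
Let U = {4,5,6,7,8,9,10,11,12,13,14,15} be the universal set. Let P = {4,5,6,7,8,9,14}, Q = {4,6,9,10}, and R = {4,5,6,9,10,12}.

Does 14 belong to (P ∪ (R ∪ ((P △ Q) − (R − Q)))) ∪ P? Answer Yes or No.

Yes

14 ∈ P and 14 ∉ Q, so 14 ∈ P △ Q
14 ∉ R and 14 ∉ Q, so 14 ∉ R − Q
14 ∈ (P △ Q) and 14 ∉ (R − Q), so 14 ∈ (P △ Q) − (R − Q)
14 ∉ R and 14 ∈ ((P △ Q) − (R − Q)), so 14 ∈ R ∪ ((P △ Q) − (R − Q))
14 ∈ P and 14 ∈ (R ∪ ((P △ Q) − (R − Q))), so 14 ∈ P ∪ (R ∪ ((P △ Q) − (R − Q)))
14 ∈ (P ∪ (R ∪ ((P △ Q) − (R − Q)))) and 14 ∈ P, so 14 ∈ (P ∪ (R ∪ ((P △ Q) − (R − Q)))) ∪ P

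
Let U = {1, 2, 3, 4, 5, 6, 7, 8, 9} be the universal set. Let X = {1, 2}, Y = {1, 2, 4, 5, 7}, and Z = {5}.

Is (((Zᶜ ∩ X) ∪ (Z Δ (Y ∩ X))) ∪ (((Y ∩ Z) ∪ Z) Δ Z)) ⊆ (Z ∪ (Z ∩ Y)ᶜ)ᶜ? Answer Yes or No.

Zᶜ = {1, 2, 3, 4, 6, 7, 8, 9}
Zᶜ ∩ X = {1, 2}
Y ∩ X = {1, 2}
Z Δ (Y ∩ X) = {1, 2, 5}
(Zᶜ ∩ X) ∪ (Z Δ (Y ∩ X)) = {1, 2, 5}
Y ∩ Z = {5}
(Y ∩ Z) ∪ Z = {5}
((Y ∩ Z) ∪ Z) Δ Z = {}
((Zᶜ ∩ X) ∪ (Z Δ (Y ∩ X))) ∪ (((Y ∩ Z) ∪ Z) Δ Z) = {1, 2, 5}
Z ∩ Y = {5}
(Z ∩ Y)ᶜ = {1, 2, 3, 4, 6, 7, 8, 9}
Z ∪ (Z ∩ Y)ᶜ = {1, 2, 3, 4, 5, 6, 7, 8, 9}
(Z ∪ (Z ∩ Y)ᶜ)ᶜ = {}
1 ∈ ((Zᶜ ∩ X) ∪ (Z Δ (Y ∩ X))) ∪ (((Y ∩ Z) ∪ Z) Δ Z) but 1 ∉ (Z ∪ (Z ∩ Y)ᶜ)ᶜ, so the inclusion fails.

No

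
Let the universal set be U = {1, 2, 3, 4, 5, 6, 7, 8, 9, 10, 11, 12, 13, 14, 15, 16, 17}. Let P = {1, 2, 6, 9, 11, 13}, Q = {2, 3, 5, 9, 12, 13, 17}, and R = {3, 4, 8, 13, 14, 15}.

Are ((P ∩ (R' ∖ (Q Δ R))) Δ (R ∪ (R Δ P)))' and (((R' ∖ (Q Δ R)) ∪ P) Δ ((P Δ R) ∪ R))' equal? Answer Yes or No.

R' = {1, 2, 5, 6, 7, 9, 10, 11, 12, 16, 17}
Q Δ R = {2, 4, 5, 8, 9, 12, 14, 15, 17}
R' ∖ (Q Δ R) = {1, 6, 7, 10, 11, 16}
P ∩ (R' ∖ (Q Δ R)) = {1, 6, 11}
R Δ P = {1, 2, 3, 4, 6, 8, 9, 11, 14, 15}
R ∪ (R Δ P) = {1, 2, 3, 4, 6, 8, 9, 11, 13, 14, 15}
(P ∩ (R' ∖ (Q Δ R))) Δ (R ∪ (R Δ P)) = {2, 3, 4, 8, 9, 13, 14, 15}
((P ∩ (R' ∖ (Q Δ R))) Δ (R ∪ (R Δ P)))' = {1, 5, 6, 7, 10, 11, 12, 16, 17}
(R' ∖ (Q Δ R)) ∪ P = {1, 2, 6, 7, 9, 10, 11, 13, 16}
P Δ R = {1, 2, 3, 4, 6, 8, 9, 11, 14, 15}
(P Δ R) ∪ R = {1, 2, 3, 4, 6, 8, 9, 11, 13, 14, 15}
((R' ∖ (Q Δ R)) ∪ P) Δ ((P Δ R) ∪ R) = {3, 4, 7, 8, 10, 14, 15, 16}
(((R' ∖ (Q Δ R)) ∪ P) Δ ((P Δ R) ∪ R))' = {1, 2, 5, 6, 9, 11, 12, 13, 17}
2 ∈ (((R' ∖ (Q Δ R)) ∪ P) Δ ((P Δ R) ∪ R))' but 2 ∉ ((P ∩ (R' ∖ (Q Δ R))) Δ (R ∪ (R Δ P)))', so they differ.

No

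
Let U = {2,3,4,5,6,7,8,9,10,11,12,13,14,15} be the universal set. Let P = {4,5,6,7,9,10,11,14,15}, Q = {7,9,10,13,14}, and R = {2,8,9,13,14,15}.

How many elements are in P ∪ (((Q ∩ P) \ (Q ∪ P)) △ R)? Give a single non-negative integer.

Q ∩ P = {7,9,10,14}
Q ∪ P = {4,5,6,7,9,10,11,13,14,15}
(Q ∩ P) \ (Q ∪ P) = {}
((Q ∩ P) \ (Q ∪ P)) △ R = {2,8,9,13,14,15}
P ∪ (((Q ∩ P) \ (Q ∪ P)) △ R) = {2,4,5,6,7,8,9,10,11,13,14,15}
|P ∪ (((Q ∩ P) \ (Q ∪ P)) △ R)| = 12

12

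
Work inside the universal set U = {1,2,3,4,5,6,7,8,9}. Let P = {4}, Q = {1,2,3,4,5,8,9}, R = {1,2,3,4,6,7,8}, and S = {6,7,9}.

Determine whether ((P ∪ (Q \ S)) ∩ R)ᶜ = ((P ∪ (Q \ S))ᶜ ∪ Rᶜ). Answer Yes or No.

Yes

Q \ S = {1,2,3,4,5,8}
P ∪ (Q \ S) = {1,2,3,4,5,8}
(P ∪ (Q \ S)) ∩ R = {1,2,3,4,8}
((P ∪ (Q \ S)) ∩ R)ᶜ = {5,6,7,9}
(P ∪ (Q \ S))ᶜ = {6,7,9}
Rᶜ = {5,9}
(P ∪ (Q \ S))ᶜ ∪ Rᶜ = {5,6,7,9}
Both equal {5,6,7,9}, so ((P ∪ (Q \ S)) ∩ R)ᶜ = (P ∪ (Q \ S))ᶜ ∪ Rᶜ.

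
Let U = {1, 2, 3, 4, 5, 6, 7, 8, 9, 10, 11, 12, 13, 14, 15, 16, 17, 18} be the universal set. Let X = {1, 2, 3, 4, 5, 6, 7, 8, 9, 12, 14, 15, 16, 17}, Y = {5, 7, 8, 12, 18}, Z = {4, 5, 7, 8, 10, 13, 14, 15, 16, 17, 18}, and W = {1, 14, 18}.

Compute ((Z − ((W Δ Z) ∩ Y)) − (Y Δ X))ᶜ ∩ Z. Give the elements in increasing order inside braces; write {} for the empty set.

W Δ Z = {1, 4, 5, 7, 8, 10, 13, 15, 16, 17}
(W Δ Z) ∩ Y = {5, 7, 8}
Z − ((W Δ Z) ∩ Y) = {4, 10, 13, 14, 15, 16, 17, 18}
Y Δ X = {1, 2, 3, 4, 6, 9, 14, 15, 16, 17, 18}
(Z − ((W Δ Z) ∩ Y)) − (Y Δ X) = {10, 13}
((Z − ((W Δ Z) ∩ Y)) − (Y Δ X))ᶜ = {1, 2, 3, 4, 5, 6, 7, 8, 9, 11, 12, 14, 15, 16, 17, 18}
((Z − ((W Δ Z) ∩ Y)) − (Y Δ X))ᶜ ∩ Z = {4, 5, 7, 8, 14, 15, 16, 17, 18}

{4, 5, 7, 8, 14, 15, 16, 17, 18}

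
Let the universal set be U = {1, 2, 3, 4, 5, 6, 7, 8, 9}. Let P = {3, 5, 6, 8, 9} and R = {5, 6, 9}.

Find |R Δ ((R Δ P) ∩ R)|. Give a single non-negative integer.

R Δ P = {3, 8}
(R Δ P) ∩ R = {}
R Δ ((R Δ P) ∩ R) = {5, 6, 9}
|R Δ ((R Δ P) ∩ R)| = 3

3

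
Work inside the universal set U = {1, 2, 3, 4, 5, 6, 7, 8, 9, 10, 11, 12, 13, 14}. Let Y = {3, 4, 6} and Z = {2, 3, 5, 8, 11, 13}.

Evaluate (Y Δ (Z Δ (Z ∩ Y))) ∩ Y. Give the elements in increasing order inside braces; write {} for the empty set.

{3, 4, 6}

Z ∩ Y = {3}
Z Δ (Z ∩ Y) = {2, 5, 8, 11, 13}
Y Δ (Z Δ (Z ∩ Y)) = {2, 3, 4, 5, 6, 8, 11, 13}
(Y Δ (Z Δ (Z ∩ Y))) ∩ Y = {3, 4, 6}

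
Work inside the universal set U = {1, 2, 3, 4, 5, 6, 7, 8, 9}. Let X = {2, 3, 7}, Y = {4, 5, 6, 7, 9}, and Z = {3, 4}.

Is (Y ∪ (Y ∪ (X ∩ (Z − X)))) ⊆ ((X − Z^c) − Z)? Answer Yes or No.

Z − X = {4}
X ∩ (Z − X) = {}
Y ∪ (X ∩ (Z − X)) = {4, 5, 6, 7, 9}
Y ∪ (Y ∪ (X ∩ (Z − X))) = {4, 5, 6, 7, 9}
Z^c = {1, 2, 5, 6, 7, 8, 9}
X − Z^c = {3}
(X − Z^c) − Z = {}
4 ∈ Y ∪ (Y ∪ (X ∩ (Z − X))) but 4 ∉ (X − Z^c) − Z, so the inclusion fails.

No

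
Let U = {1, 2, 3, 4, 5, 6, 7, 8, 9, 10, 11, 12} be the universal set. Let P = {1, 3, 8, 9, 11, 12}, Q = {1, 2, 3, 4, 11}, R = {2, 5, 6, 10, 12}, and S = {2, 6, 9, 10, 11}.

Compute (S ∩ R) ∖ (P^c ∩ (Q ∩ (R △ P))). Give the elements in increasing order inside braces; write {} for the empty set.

{6, 10}

S ∩ R = {2, 6, 10}
P^c = {2, 4, 5, 6, 7, 10}
R △ P = {1, 2, 3, 5, 6, 8, 9, 10, 11}
Q ∩ (R △ P) = {1, 2, 3, 11}
P^c ∩ (Q ∩ (R △ P)) = {2}
(S ∩ R) ∖ (P^c ∩ (Q ∩ (R △ P))) = {6, 10}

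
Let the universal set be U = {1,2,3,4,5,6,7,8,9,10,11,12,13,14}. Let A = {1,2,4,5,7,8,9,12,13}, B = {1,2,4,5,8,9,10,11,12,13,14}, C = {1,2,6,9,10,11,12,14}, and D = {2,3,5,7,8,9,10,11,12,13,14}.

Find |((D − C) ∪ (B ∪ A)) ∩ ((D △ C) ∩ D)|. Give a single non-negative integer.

D − C = {3,5,7,8,13}
B ∪ A = {1,2,4,5,7,8,9,10,11,12,13,14}
(D − C) ∪ (B ∪ A) = {1,2,3,4,5,7,8,9,10,11,12,13,14}
D △ C = {1,3,5,6,7,8,13}
(D △ C) ∩ D = {3,5,7,8,13}
((D − C) ∪ (B ∪ A)) ∩ ((D △ C) ∩ D) = {3,5,7,8,13}
|((D − C) ∪ (B ∪ A)) ∩ ((D △ C) ∩ D)| = 5

5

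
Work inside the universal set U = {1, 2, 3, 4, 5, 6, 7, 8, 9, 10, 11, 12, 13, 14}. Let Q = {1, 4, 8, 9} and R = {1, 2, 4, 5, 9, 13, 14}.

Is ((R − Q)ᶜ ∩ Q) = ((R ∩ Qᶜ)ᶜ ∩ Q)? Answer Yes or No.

Yes

R − Q = {2, 5, 13, 14}
(R − Q)ᶜ = {1, 3, 4, 6, 7, 8, 9, 10, 11, 12}
(R − Q)ᶜ ∩ Q = {1, 4, 8, 9}
Qᶜ = {2, 3, 5, 6, 7, 10, 11, 12, 13, 14}
R ∩ Qᶜ = {2, 5, 13, 14}
(R ∩ Qᶜ)ᶜ = {1, 3, 4, 6, 7, 8, 9, 10, 11, 12}
(R ∩ Qᶜ)ᶜ ∩ Q = {1, 4, 8, 9}
Both equal {1, 4, 8, 9}, so (R − Q)ᶜ ∩ Q = (R ∩ Qᶜ)ᶜ ∩ Q.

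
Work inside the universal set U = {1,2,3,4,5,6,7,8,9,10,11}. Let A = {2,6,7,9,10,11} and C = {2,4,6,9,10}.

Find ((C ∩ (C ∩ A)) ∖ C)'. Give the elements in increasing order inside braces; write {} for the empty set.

C ∩ A = {2,6,9,10}
C ∩ (C ∩ A) = {2,6,9,10}
(C ∩ (C ∩ A)) ∖ C = {}
((C ∩ (C ∩ A)) ∖ C)' = {1,2,3,4,5,6,7,8,9,10,11}

{1,2,3,4,5,6,7,8,9,10,11}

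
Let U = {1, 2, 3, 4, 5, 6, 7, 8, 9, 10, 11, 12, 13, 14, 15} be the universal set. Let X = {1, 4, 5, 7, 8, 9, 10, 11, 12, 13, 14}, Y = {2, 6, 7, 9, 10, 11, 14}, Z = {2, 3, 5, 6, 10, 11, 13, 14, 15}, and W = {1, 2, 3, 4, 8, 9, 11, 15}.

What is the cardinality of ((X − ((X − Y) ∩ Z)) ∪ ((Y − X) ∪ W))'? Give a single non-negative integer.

X − Y = {1, 4, 5, 8, 12, 13}
(X − Y) ∩ Z = {5, 13}
X − ((X − Y) ∩ Z) = {1, 4, 7, 8, 9, 10, 11, 12, 14}
Y − X = {2, 6}
(Y − X) ∪ W = {1, 2, 3, 4, 6, 8, 9, 11, 15}
(X − ((X − Y) ∩ Z)) ∪ ((Y − X) ∪ W) = {1, 2, 3, 4, 6, 7, 8, 9, 10, 11, 12, 14, 15}
((X − ((X − Y) ∩ Z)) ∪ ((Y − X) ∪ W))' = {5, 13}
|((X − ((X − Y) ∩ Z)) ∪ ((Y − X) ∪ W))'| = 2

2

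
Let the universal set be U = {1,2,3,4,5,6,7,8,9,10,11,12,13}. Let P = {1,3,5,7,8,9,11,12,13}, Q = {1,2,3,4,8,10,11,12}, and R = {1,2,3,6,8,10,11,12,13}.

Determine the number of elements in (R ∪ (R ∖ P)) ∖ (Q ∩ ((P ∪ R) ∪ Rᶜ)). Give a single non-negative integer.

2

R ∖ P = {2,6,10}
R ∪ (R ∖ P) = {1,2,3,6,8,10,11,12,13}
P ∪ R = {1,2,3,5,6,7,8,9,10,11,12,13}
Rᶜ = {4,5,7,9}
(P ∪ R) ∪ Rᶜ = {1,2,3,4,5,6,7,8,9,10,11,12,13}
Q ∩ ((P ∪ R) ∪ Rᶜ) = {1,2,3,4,8,10,11,12}
(R ∪ (R ∖ P)) ∖ (Q ∩ ((P ∪ R) ∪ Rᶜ)) = {6,13}
|(R ∪ (R ∖ P)) ∖ (Q ∩ ((P ∪ R) ∪ Rᶜ))| = 2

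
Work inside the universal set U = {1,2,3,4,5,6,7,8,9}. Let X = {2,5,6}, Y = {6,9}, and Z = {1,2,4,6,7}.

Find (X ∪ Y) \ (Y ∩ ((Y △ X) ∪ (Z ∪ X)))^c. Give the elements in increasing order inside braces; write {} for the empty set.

{6,9}

X ∪ Y = {2,5,6,9}
Y △ X = {2,5,9}
Z ∪ X = {1,2,4,5,6,7}
(Y △ X) ∪ (Z ∪ X) = {1,2,4,5,6,7,9}
Y ∩ ((Y △ X) ∪ (Z ∪ X)) = {6,9}
(Y ∩ ((Y △ X) ∪ (Z ∪ X)))^c = {1,2,3,4,5,7,8}
(X ∪ Y) \ (Y ∩ ((Y △ X) ∪ (Z ∪ X)))^c = {6,9}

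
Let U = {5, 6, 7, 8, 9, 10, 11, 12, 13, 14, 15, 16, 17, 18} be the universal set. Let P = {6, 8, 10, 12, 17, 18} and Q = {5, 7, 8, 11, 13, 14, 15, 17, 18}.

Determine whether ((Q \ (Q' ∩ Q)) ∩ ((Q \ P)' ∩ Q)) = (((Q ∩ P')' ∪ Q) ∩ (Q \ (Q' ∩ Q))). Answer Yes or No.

Q' = {6, 9, 10, 12, 16}
Q' ∩ Q = {}
Q \ (Q' ∩ Q) = {5, 7, 8, 11, 13, 14, 15, 17, 18}
Q \ P = {5, 7, 11, 13, 14, 15}
(Q \ P)' = {6, 8, 9, 10, 12, 16, 17, 18}
(Q \ P)' ∩ Q = {8, 17, 18}
(Q \ (Q' ∩ Q)) ∩ ((Q \ P)' ∩ Q) = {8, 17, 18}
P' = {5, 7, 9, 11, 13, 14, 15, 16}
Q ∩ P' = {5, 7, 11, 13, 14, 15}
(Q ∩ P')' = {6, 8, 9, 10, 12, 16, 17, 18}
(Q ∩ P')' ∪ Q = {5, 6, 7, 8, 9, 10, 11, 12, 13, 14, 15, 16, 17, 18}
((Q ∩ P')' ∪ Q) ∩ (Q \ (Q' ∩ Q)) = {5, 7, 8, 11, 13, 14, 15, 17, 18}
5 ∈ ((Q ∩ P')' ∪ Q) ∩ (Q \ (Q' ∩ Q)) but 5 ∉ (Q \ (Q' ∩ Q)) ∩ ((Q \ P)' ∩ Q), so they differ.

No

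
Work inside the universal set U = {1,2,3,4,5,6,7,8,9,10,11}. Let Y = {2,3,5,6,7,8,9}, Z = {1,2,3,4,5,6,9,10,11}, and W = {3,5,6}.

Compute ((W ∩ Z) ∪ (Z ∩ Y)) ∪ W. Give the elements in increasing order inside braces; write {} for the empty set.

{2,3,5,6,9}

W ∩ Z = {3,5,6}
Z ∩ Y = {2,3,5,6,9}
(W ∩ Z) ∪ (Z ∩ Y) = {2,3,5,6,9}
((W ∩ Z) ∪ (Z ∩ Y)) ∪ W = {2,3,5,6,9}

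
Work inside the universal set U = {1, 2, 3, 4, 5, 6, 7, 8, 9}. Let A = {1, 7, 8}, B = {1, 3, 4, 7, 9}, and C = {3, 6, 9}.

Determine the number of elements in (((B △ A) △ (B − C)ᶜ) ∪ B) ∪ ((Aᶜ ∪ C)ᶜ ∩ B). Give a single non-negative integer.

8

B △ A = {3, 4, 8, 9}
B − C = {1, 4, 7}
(B − C)ᶜ = {2, 3, 5, 6, 8, 9}
(B △ A) △ (B − C)ᶜ = {2, 4, 5, 6}
((B △ A) △ (B − C)ᶜ) ∪ B = {1, 2, 3, 4, 5, 6, 7, 9}
Aᶜ = {2, 3, 4, 5, 6, 9}
Aᶜ ∪ C = {2, 3, 4, 5, 6, 9}
(Aᶜ ∪ C)ᶜ = {1, 7, 8}
(Aᶜ ∪ C)ᶜ ∩ B = {1, 7}
(((B △ A) △ (B − C)ᶜ) ∪ B) ∪ ((Aᶜ ∪ C)ᶜ ∩ B) = {1, 2, 3, 4, 5, 6, 7, 9}
|(((B △ A) △ (B − C)ᶜ) ∪ B) ∪ ((Aᶜ ∪ C)ᶜ ∩ B)| = 8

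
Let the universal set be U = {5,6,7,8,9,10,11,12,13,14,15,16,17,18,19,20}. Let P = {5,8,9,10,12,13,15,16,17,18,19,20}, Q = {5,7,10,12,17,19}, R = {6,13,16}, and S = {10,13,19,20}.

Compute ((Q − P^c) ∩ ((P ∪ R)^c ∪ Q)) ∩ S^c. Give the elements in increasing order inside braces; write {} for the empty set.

{5,12,17}

P^c = {6,7,11,14}
Q − P^c = {5,10,12,17,19}
P ∪ R = {5,6,8,9,10,12,13,15,16,17,18,19,20}
(P ∪ R)^c = {7,11,14}
(P ∪ R)^c ∪ Q = {5,7,10,11,12,14,17,19}
(Q − P^c) ∩ ((P ∪ R)^c ∪ Q) = {5,10,12,17,19}
S^c = {5,6,7,8,9,11,12,14,15,16,17,18}
((Q − P^c) ∩ ((P ∪ R)^c ∪ Q)) ∩ S^c = {5,12,17}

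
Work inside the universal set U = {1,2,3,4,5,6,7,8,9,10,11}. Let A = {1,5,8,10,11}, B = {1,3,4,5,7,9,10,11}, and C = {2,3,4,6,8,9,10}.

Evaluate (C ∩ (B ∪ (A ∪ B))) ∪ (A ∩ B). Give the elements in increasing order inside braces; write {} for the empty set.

{1,3,4,5,8,9,10,11}

A ∪ B = {1,3,4,5,7,8,9,10,11}
B ∪ (A ∪ B) = {1,3,4,5,7,8,9,10,11}
C ∩ (B ∪ (A ∪ B)) = {3,4,8,9,10}
A ∩ B = {1,5,10,11}
(C ∩ (B ∪ (A ∪ B))) ∪ (A ∩ B) = {1,3,4,5,8,9,10,11}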